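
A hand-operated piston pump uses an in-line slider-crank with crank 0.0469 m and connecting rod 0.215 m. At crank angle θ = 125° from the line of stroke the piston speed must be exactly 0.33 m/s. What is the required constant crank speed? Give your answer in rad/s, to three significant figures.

9.84

For an in-line slider-crank, |v_piston| = rω|sinθ|·[1 + r cosθ/√(L² − r² sin²θ)].
With r = 0.0469 m, L = 0.215 m, θ = 125°: the bracketed kinematic factor |dx/dθ| = 0.033533 m.
ω = v/|dx/dθ| = 0.33/0.033533 = 9.8411 rad/s.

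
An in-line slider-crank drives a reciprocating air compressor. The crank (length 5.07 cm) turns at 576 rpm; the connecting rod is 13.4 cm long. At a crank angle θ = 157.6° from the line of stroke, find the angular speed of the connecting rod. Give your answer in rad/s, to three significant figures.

21.3

ω = 60.32 rad/s (converted from 576 rpm).
The rod makes angle φ with the slider axis where L sinφ = r sinθ; differentiating, L cosφ·φ̇ = r ω cosθ.
L cosφ = √(L² − r² sin²θ) = 0.1326 m.
|ω_rod| = r ω |cosθ| / √(L² − r² sin²θ) = 0.0507·60.32·0.92455/0.1326 = 21.323 rad/s.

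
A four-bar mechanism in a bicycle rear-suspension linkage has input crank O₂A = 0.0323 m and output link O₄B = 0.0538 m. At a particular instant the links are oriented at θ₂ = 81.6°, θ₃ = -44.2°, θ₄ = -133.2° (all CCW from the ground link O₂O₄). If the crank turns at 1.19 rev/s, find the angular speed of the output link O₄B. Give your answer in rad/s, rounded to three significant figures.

3.64

ω₂ = 7.477 rad/s (from 1.19 rev/s).
Differentiating the loop-closure r₂e^{iθ₂}+r₃e^{iθ₃}=r₁+r₄e^{iθ₄} gives r₂ω₂e^{iθ₂}+r₃ω₃e^{iθ₃}=r₄ω₄e^{iθ₄}.
Eliminating the other unknown: ω₄ = r₂ω₂ sin(θ₂−θ₃) / [r₄ sin(θ₄−θ₃)].
Numerator sine = +0.81106; denominator sine = -0.99985.
Result = 0.0323·7.477·(+0.81106) / (0.0538·(-0.99985)) = -3.6414 rad/s; magnitude 3.6414 rad/s.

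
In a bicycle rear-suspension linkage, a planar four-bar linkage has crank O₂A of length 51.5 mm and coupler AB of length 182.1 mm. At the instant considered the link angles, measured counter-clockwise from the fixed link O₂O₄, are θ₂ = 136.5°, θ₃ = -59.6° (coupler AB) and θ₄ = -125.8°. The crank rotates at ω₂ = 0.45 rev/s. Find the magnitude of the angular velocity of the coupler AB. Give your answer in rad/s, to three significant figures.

0.866

ω₂ = 2.827 rad/s (from 0.45 rev/s).
Differentiating the loop-closure r₂e^{iθ₂}+r₃e^{iθ₃}=r₁+r₄e^{iθ₄} gives r₂ω₂e^{iθ₂}+r₃ω₃e^{iθ₃}=r₄ω₄e^{iθ₄}.
Eliminating the other unknown: ω₃ = r₂ω₂ sin(θ₄−θ₂) / [r₃ sin(θ₃−θ₄)].
Numerator sine = +0.99098; denominator sine = +0.91496.
Result = 0.0515·2.827·(+0.99098) / (0.1821·(+0.91496)) = +0.86607 rad/s; magnitude 0.86607 rad/s.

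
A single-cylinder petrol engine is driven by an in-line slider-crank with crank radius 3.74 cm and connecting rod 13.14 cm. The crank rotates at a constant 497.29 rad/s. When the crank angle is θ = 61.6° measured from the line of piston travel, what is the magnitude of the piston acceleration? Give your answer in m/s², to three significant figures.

2950

ω = 497.3 rad/s
x(θ) = r cosθ + √(L² − r² sin²θ); with ω constant, a = ω²·d²x/dθ².
d²x/dθ² = −r cosθ − r²(cos2θ)/√u − r⁴ sin²2θ/(4u^{3/2}),  u = L² − r² sin²θ = 0.0161836 m².
Substituting r = 0.0374 m, L = 0.1314 m, θ = 61.6°: d²x/dθ² = -0.011934 m.
a = ω²·d²x/dθ² = (497.3)²·(-0.011934) = -2951.3 m/s²;  |a| = 2951.3 m/s².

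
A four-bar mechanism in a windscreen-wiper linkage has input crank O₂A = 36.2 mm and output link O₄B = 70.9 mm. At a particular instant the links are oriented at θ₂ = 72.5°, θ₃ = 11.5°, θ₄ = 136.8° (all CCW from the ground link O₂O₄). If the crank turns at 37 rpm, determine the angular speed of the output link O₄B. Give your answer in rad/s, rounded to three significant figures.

ω₂ = 3.875 rad/s (from 37 rpm).
Differentiating the loop-closure r₂e^{iθ₂}+r₃e^{iθ₃}=r₁+r₄e^{iθ₄} gives r₂ω₂e^{iθ₂}+r₃ω₃e^{iθ₃}=r₄ω₄e^{iθ₄}.
Eliminating the other unknown: ω₄ = r₂ω₂ sin(θ₂−θ₃) / [r₄ sin(θ₄−θ₃)].
Numerator sine = +0.87462; denominator sine = +0.81614.
Result = 0.0362·3.875·(+0.87462) / (0.0709·(+0.81614)) = +2.1201 rad/s; magnitude 2.1201 rad/s.

2.12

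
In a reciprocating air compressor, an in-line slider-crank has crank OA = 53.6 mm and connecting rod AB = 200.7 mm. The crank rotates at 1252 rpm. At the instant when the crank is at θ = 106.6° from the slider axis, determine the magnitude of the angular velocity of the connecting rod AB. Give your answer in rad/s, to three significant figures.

10.3

ω = 131.1 rad/s (converted from 1252 rpm).
The rod makes angle φ with the slider axis where L sinφ = r sinθ; differentiating, L cosφ·φ̇ = r ω cosθ.
L cosφ = √(L² − r² sin²θ) = 0.19402 m.
|ω_rod| = r ω |cosθ| / √(L² − r² sin²θ) = 0.0536·131.1·0.28569/0.19402 = 10.348 rad/s.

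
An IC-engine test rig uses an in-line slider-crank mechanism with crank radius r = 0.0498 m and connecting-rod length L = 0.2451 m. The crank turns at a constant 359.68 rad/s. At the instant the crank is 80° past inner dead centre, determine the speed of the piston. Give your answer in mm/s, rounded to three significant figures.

18300

ω = 359.7 rad/s
For an in-line slider-crank, x = r cosθ + √(L² − r² sin²θ), so v = −rω sinθ·[1 + r cosθ/√(L² − r² sin²θ)].
With r = 0.0498 m, L = 0.2451 m, θ = 80°: √(L² − r² sin²θ) = 0.24014 m.
v = −0.0498·359.7·0.98481·[1 + 0.0498·0.17365/0.24014] = -18.275 m/s.
|v| = 18.275 m/s = 18275 mm/s.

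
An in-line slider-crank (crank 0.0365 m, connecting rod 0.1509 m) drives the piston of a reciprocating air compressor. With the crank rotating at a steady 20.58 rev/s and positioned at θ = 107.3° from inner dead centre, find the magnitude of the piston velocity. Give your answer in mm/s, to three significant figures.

ω = 2π·20.6 = 129.3 rad/s
For an in-line slider-crank, x = r cosθ + √(L² − r² sin²θ), so v = −rω sinθ·[1 + r cosθ/√(L² − r² sin²θ)].
With r = 0.0365 m, L = 0.1509 m, θ = 107.3°: √(L² − r² sin²θ) = 0.14682 m.
v = −0.0365·129.3·0.95476·[1 + 0.0365·-0.29737/0.14682] = -4.1731 m/s.
|v| = 4.1731 m/s = 4173.1 mm/s.

4170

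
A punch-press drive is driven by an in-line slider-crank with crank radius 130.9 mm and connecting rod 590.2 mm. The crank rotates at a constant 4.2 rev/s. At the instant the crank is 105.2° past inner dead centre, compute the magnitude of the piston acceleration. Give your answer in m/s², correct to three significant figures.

ω = 2π·4.2 = 26.39 rad/s
x(θ) = r cosθ + √(L² − r² sin²θ); with ω constant, a = ω²·d²x/dθ².
d²x/dθ² = −r cosθ − r²(cos2θ)/√u − r⁴ sin²2θ/(4u^{3/2}),  u = L² − r² sin²θ = 0.332379 m².
Substituting r = 0.1309 m, L = 0.5902 m, θ = 105.2°: d²x/dθ² = +0.059857 m.
a = ω²·d²x/dθ² = (26.39)²·(+0.059857) = +41.685 m/s²;  |a| = 41.685 m/s².

41.7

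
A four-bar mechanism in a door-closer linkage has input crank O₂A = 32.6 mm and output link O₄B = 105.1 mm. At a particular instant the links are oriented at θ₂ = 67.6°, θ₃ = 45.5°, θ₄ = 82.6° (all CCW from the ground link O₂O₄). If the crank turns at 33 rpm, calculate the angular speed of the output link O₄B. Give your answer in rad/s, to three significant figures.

ω₂ = 3.456 rad/s (from 33 rpm).
Differentiating the loop-closure r₂e^{iθ₂}+r₃e^{iθ₃}=r₁+r₄e^{iθ₄} gives r₂ω₂e^{iθ₂}+r₃ω₃e^{iθ₃}=r₄ω₄e^{iθ₄}.
Eliminating the other unknown: ω₄ = r₂ω₂ sin(θ₂−θ₃) / [r₄ sin(θ₄−θ₃)].
Numerator sine = +0.37622; denominator sine = +0.60321.
Result = 0.0326·3.456·(+0.37622) / (0.1051·(+0.60321)) = +0.66856 rad/s; magnitude 0.66856 rad/s.

0.669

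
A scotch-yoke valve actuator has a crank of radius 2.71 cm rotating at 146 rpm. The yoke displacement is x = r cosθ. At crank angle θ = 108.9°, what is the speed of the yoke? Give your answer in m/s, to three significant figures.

ω = 15.29 rad/s (from 146 rpm).
x = r cosθ ⇒ ẋ = −rω sinθ.
|v| = rω|sinθ| = 0.0271·15.29·|sin 108.9°| = 0.392 m/s.

0.392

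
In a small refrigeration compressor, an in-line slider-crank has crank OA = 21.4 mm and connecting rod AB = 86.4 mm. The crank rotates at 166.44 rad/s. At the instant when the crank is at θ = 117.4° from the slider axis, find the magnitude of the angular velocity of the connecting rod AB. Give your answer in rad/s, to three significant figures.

19.4

ω = 166.4 rad/s
The rod makes angle φ with the slider axis where L sinφ = r sinθ; differentiating, L cosφ·φ̇ = r ω cosθ.
L cosφ = √(L² − r² sin²θ) = 0.084285 m.
|ω_rod| = r ω |cosθ| / √(L² − r² sin²θ) = 0.0214·166.4·0.46020/0.084285 = 19.448 rad/s.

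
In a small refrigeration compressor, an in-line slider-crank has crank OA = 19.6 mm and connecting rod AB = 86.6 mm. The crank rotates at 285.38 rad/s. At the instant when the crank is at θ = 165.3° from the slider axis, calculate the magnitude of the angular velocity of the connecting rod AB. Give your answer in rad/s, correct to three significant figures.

62.6

ω = 285.4 rad/s
The rod makes angle φ with the slider axis where L sinφ = r sinθ; differentiating, L cosφ·φ̇ = r ω cosθ.
L cosφ = √(L² − r² sin²θ) = 0.086457 m.
|ω_rod| = r ω |cosθ| / √(L² − r² sin²θ) = 0.0196·285.4·0.96727/0.086457 = 62.579 rad/s.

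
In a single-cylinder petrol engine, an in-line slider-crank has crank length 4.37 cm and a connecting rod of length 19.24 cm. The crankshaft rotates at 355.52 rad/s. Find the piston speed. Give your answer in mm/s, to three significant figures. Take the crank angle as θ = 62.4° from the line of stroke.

ω = 355.5 rad/s
For an in-line slider-crank, x = r cosθ + √(L² − r² sin²θ), so v = −rω sinθ·[1 + r cosθ/√(L² − r² sin²θ)].
With r = 0.0437 m, L = 0.1924 m, θ = 62.4°: √(L² − r² sin²θ) = 0.18846 m.
v = −0.0437·355.5·0.88620·[1 + 0.0437·0.46330/0.18846] = -15.247 m/s.
|v| = 15.247 m/s = 15247 mm/s.

15200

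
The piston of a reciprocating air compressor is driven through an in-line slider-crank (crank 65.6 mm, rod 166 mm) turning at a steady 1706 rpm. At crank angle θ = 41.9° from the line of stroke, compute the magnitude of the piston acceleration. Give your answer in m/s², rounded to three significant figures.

ω = 2π·1706/60 = 178.7 rad/s
x(θ) = r cosθ + √(L² − r² sin²θ); with ω constant, a = ω²·d²x/dθ².
d²x/dθ² = −r cosθ − r²(cos2θ)/√u − r⁴ sin²2θ/(4u^{3/2}),  u = L² − r² sin²θ = 0.0256367 m².
Substituting r = 0.0656 m, L = 0.166 m, θ = 41.9°: d²x/dθ² = -0.052844 m.
a = ω²·d²x/dθ² = (178.7)²·(-0.052844) = -1686.6 m/s²;  |a| = 1686.6 m/s².

1690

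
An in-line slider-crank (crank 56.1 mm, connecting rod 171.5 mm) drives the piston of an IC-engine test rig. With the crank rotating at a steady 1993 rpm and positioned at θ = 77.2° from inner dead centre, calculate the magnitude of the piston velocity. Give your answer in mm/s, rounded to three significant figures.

12300

ω = 2π·1993/60 = 208.7 rad/s
For an in-line slider-crank, x = r cosθ + √(L² − r² sin²θ), so v = −rω sinθ·[1 + r cosθ/√(L² − r² sin²θ)].
With r = 0.0561 m, L = 0.1715 m, θ = 77.2°: √(L² − r² sin²θ) = 0.16254 m.
v = −0.0561·208.7·0.97515·[1 + 0.0561·0.22155/0.16254] = -12.291 m/s.
|v| = 12.291 m/s = 12291 mm/s.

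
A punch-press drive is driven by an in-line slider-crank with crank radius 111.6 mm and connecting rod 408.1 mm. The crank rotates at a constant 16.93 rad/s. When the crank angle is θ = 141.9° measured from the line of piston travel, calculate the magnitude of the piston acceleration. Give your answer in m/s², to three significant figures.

22.9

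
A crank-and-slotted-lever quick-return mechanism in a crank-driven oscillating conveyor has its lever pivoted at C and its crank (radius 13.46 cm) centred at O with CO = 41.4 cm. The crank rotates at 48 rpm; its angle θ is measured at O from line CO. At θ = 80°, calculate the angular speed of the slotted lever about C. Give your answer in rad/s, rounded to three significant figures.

0.669

ω = 5.027 rad/s (from 48 rpm).
Crank pin A relative to C: A = (d + r cosθ, r sinθ); lever angle φ = atan2(r sinθ, d + r cosθ).
Differentiating tanφ: φ̇ = rω(d cosθ + r)/(d² + r² + 2dr cosθ).
d² + r² + 2dr cosθ = |CA|² = 0.208866 m²;  d cosθ + r = +0.20649 m.
|ω_lever| = |0.1346·5.027·+0.20649| / 0.208866 = 0.66888 rad/s.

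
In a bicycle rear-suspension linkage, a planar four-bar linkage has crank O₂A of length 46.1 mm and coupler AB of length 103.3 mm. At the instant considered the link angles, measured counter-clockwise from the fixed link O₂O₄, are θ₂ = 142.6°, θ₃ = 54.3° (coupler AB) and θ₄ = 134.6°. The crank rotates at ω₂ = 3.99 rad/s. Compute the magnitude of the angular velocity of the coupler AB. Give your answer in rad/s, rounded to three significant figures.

0.251

ω₂ = 3.99 rad/s
Differentiating the loop-closure r₂e^{iθ₂}+r₃e^{iθ₃}=r₁+r₄e^{iθ₄} gives r₂ω₂e^{iθ₂}+r₃ω₃e^{iθ₃}=r₄ω₄e^{iθ₄}.
Eliminating the other unknown: ω₃ = r₂ω₂ sin(θ₄−θ₂) / [r₃ sin(θ₃−θ₄)].
Numerator sine = -0.13917; denominator sine = -0.98570.
Result = 0.0461·3.99·(-0.13917) / (0.1033·(-0.98570)) = +0.25141 rad/s; magnitude 0.25141 rad/s.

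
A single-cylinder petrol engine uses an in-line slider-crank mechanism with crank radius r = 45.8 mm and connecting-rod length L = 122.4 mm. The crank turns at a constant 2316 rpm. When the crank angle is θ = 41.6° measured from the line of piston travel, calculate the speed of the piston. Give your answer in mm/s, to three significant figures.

9510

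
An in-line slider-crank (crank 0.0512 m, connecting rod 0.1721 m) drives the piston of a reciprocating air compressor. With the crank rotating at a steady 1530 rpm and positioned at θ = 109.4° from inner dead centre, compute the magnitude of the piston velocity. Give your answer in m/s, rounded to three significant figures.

6.94

ω = 2π·1530/60 = 160.2 rad/s
For an in-line slider-crank, x = r cosθ + √(L² − r² sin²θ), so v = −rω sinθ·[1 + r cosθ/√(L² − r² sin²θ)].
With r = 0.0512 m, L = 0.1721 m, θ = 109.4°: √(L² − r² sin²θ) = 0.16519 m.
v = −0.0512·160.2·0.94322·[1 + 0.0512·-0.33216/0.16519] = -6.9409 m/s.
|v| = 6.9409 m/s.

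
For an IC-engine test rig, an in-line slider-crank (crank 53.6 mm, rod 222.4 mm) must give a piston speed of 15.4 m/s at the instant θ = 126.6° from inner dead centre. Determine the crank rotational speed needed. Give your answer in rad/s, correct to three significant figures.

419

For an in-line slider-crank, |v_piston| = rω|sinθ|·[1 + r cosθ/√(L² − r² sin²θ)].
With r = 0.0536 m, L = 0.2224 m, θ = 126.6°: the bracketed kinematic factor |dx/dθ| = 0.036729 m.
ω = v/|dx/dθ| = 15.4/0.036729 = 419.29 rad/s.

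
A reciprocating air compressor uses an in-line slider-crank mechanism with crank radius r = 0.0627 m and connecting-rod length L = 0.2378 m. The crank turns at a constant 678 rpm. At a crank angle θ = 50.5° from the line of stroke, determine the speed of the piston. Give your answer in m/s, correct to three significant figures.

ω = 2π·678/60 = 71 rad/s
For an in-line slider-crank, x = r cosθ + √(L² − r² sin²θ), so v = −rω sinθ·[1 + r cosθ/√(L² − r² sin²θ)].
With r = 0.0627 m, L = 0.2378 m, θ = 50.5°: √(L² − r² sin²θ) = 0.23283 m.
v = −0.0627·71·0.77162·[1 + 0.0627·0.63608/0.23283] = -4.0234 m/s.
|v| = 4.0234 m/s.

4.02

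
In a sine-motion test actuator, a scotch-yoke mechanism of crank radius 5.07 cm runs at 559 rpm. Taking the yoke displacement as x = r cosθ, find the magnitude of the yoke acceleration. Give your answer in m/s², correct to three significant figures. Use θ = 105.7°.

ω = 58.54 rad/s (from 559 rpm).
x = r cosθ ⇒ ẍ = −rω² cosθ (ω constant).
|a| = rω²|cosθ| = 0.0507·(58.54)²·|cos 105.7°| = 47.013 m/s².

47.0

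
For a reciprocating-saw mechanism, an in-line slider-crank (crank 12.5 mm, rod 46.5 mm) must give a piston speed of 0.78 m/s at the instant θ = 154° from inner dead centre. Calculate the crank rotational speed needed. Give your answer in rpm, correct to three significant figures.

For an in-line slider-crank, |v_piston| = rω|sinθ|·[1 + r cosθ/√(L² − r² sin²θ)].
With r = 0.0125 m, L = 0.0465 m, θ = 154°: the bracketed kinematic factor |dx/dθ| = 0.0041464 m.
ω = v/|dx/dθ| = 0.78/0.0041464 = 188.11 rad/s.
N = 60ω/(2π) = 1796.4 rpm.

1800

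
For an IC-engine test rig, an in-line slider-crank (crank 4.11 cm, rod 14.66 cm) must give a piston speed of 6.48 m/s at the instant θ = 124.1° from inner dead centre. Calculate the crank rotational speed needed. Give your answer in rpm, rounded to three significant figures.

For an in-line slider-crank, |v_piston| = rω|sinθ|·[1 + r cosθ/√(L² − r² sin²θ)].
With r = 0.0411 m, L = 0.1466 m, θ = 124.1°: the bracketed kinematic factor |dx/dθ| = 0.028534 m.
ω = v/|dx/dθ| = 6.48/0.028534 = 227.1 rad/s.
N = 60ω/(2π) = 2168.6 rpm.

2170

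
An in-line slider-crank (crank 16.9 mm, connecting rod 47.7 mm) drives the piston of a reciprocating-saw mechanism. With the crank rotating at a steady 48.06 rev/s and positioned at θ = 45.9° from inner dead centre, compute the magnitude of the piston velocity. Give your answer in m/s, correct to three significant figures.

4.60

ω = 2π·48.1 = 302 rad/s
For an in-line slider-crank, x = r cosθ + √(L² − r² sin²θ), so v = −rω sinθ·[1 + r cosθ/√(L² − r² sin²θ)].
With r = 0.0169 m, L = 0.0477 m, θ = 45.9°: √(L² − r² sin²θ) = 0.04613 m.
v = −0.0169·302·0.71813·[1 + 0.0169·0.69591/0.04613] = -4.5992 m/s.
|v| = 4.5992 m/s.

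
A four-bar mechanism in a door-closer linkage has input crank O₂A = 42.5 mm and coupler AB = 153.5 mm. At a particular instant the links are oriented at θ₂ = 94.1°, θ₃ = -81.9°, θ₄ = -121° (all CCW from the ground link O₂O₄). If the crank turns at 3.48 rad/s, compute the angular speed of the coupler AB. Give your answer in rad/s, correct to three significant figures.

0.878

ω₂ = 3.48 rad/s
Differentiating the loop-closure r₂e^{iθ₂}+r₃e^{iθ₃}=r₁+r₄e^{iθ₄} gives r₂ω₂e^{iθ₂}+r₃ω₃e^{iθ₃}=r₄ω₄e^{iθ₄}.
Eliminating the other unknown: ω₃ = r₂ω₂ sin(θ₄−θ₂) / [r₃ sin(θ₃−θ₄)].
Numerator sine = +0.57501; denominator sine = +0.63068.
Result = 0.0425·3.48·(+0.57501) / (0.1535·(+0.63068)) = +0.87847 rad/s; magnitude 0.87847 rad/s.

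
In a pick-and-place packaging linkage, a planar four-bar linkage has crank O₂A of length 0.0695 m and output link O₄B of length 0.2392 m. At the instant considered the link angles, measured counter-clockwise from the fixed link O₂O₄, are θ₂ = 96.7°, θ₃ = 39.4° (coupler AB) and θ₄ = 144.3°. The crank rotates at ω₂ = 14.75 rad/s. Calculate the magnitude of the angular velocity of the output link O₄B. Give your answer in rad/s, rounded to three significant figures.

ω₂ = 14.75 rad/s
Differentiating the loop-closure r₂e^{iθ₂}+r₃e^{iθ₃}=r₁+r₄e^{iθ₄} gives r₂ω₂e^{iθ₂}+r₃ω₃e^{iθ₃}=r₄ω₄e^{iθ₄}.
Eliminating the other unknown: ω₄ = r₂ω₂ sin(θ₂−θ₃) / [r₄ sin(θ₄−θ₃)].
Numerator sine = +0.84151; denominator sine = +0.96638.
Result = 0.0695·14.75·(+0.84151) / (0.2392·(+0.96638)) = +3.7319 rad/s; magnitude 3.7319 rad/s.

3.73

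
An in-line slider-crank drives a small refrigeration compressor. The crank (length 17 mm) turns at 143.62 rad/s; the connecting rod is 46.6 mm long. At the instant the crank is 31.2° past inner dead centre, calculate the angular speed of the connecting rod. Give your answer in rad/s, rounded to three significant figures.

45.6

ω = 143.6 rad/s
The rod makes angle φ with the slider axis where L sinφ = r sinθ; differentiating, L cosφ·φ̇ = r ω cosθ.
L cosφ = √(L² − r² sin²θ) = 0.04576 m.
|ω_rod| = r ω |cosθ| / √(L² − r² sin²θ) = 0.017·143.6·0.85536/0.04576 = 45.638 rad/s.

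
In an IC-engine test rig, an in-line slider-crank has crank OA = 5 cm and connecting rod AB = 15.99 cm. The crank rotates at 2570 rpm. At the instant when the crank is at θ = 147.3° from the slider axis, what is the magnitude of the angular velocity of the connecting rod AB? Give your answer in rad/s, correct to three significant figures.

71.9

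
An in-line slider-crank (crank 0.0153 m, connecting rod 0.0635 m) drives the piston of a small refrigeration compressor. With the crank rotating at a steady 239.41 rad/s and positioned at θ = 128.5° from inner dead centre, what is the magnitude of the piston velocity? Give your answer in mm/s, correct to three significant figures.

2430

ω = 239.4 rad/s
For an in-line slider-crank, x = r cosθ + √(L² − r² sin²θ), so v = −rω sinθ·[1 + r cosθ/√(L² − r² sin²θ)].
With r = 0.0153 m, L = 0.0635 m, θ = 128.5°: √(L² − r² sin²θ) = 0.062361 m.
v = −0.0153·239.4·0.78261·[1 + 0.0153·-0.62251/0.062361] = -2.4288 m/s.
|v| = 2.4288 m/s = 2428.8 mm/s.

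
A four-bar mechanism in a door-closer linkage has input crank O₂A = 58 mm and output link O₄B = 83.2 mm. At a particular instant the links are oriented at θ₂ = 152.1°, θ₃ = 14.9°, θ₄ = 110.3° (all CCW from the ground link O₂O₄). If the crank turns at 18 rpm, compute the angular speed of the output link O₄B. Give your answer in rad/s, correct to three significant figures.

0.897

ω₂ = 1.885 rad/s (from 18 rpm).
Differentiating the loop-closure r₂e^{iθ₂}+r₃e^{iθ₃}=r₁+r₄e^{iθ₄} gives r₂ω₂e^{iθ₂}+r₃ω₃e^{iθ₃}=r₄ω₄e^{iθ₄}.
Eliminating the other unknown: ω₄ = r₂ω₂ sin(θ₂−θ₃) / [r₄ sin(θ₄−θ₃)].
Numerator sine = +0.67944; denominator sine = +0.99556.
Result = 0.058·1.885·(+0.67944) / (0.0832·(+0.99556)) = +0.89679 rad/s; magnitude 0.89679 rad/s.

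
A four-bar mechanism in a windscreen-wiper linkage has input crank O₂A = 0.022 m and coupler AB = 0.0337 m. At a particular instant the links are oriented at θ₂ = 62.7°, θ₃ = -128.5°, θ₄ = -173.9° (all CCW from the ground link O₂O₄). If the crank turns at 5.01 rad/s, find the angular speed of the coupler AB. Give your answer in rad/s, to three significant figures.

3.83

ω₂ = 5.01 rad/s
Differentiating the loop-closure r₂e^{iθ₂}+r₃e^{iθ₃}=r₁+r₄e^{iθ₄} gives r₂ω₂e^{iθ₂}+r₃ω₃e^{iθ₃}=r₄ω₄e^{iθ₄}.
Eliminating the other unknown: ω₃ = r₂ω₂ sin(θ₄−θ₂) / [r₃ sin(θ₃−θ₄)].
Numerator sine = +0.83485; denominator sine = +0.71203.
Result = 0.022·5.01·(+0.83485) / (0.0337·(+0.71203)) = +3.8348 rad/s; magnitude 3.8348 rad/s.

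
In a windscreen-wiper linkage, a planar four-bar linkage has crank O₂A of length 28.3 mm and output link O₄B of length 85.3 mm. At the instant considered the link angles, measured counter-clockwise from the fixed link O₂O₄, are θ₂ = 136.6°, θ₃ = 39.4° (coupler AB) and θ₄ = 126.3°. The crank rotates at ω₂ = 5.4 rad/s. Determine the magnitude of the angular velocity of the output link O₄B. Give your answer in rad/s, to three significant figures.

1.78

ω₂ = 5.4 rad/s
Differentiating the loop-closure r₂e^{iθ₂}+r₃e^{iθ₃}=r₁+r₄e^{iθ₄} gives r₂ω₂e^{iθ₂}+r₃ω₃e^{iθ₃}=r₄ω₄e^{iθ₄}.
Eliminating the other unknown: ω₄ = r₂ω₂ sin(θ₂−θ₃) / [r₄ sin(θ₄−θ₃)].
Numerator sine = +0.99211; denominator sine = +0.99854.
Result = 0.0283·5.4·(+0.99211) / (0.0853·(+0.99854)) = +1.78 rad/s; magnitude 1.78 rad/s.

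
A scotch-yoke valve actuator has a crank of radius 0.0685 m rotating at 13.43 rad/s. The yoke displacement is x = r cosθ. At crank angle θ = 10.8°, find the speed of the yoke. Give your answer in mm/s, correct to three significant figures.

172

ω = 13.43 rad/s
x = r cosθ ⇒ ẋ = −rω sinθ.
|v| = rω|sinθ| = 0.0685·13.43·|sin 10.8°| = 0.17238 m/s = 172.38 mm/s.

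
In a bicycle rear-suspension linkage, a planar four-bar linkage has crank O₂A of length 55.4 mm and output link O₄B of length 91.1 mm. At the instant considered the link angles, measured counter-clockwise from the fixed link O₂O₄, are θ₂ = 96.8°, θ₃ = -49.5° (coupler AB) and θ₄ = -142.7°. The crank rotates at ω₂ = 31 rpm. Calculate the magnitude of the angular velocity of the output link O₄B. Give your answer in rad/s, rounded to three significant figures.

ω₂ = 3.246 rad/s (from 31 rpm).
Differentiating the loop-closure r₂e^{iθ₂}+r₃e^{iθ₃}=r₁+r₄e^{iθ₄} gives r₂ω₂e^{iθ₂}+r₃ω₃e^{iθ₃}=r₄ω₄e^{iθ₄}.
Eliminating the other unknown: ω₄ = r₂ω₂ sin(θ₂−θ₃) / [r₄ sin(θ₄−θ₃)].
Numerator sine = +0.55484; denominator sine = -0.99844.
Result = 0.0554·3.246·(+0.55484) / (0.0911·(-0.99844)) = -1.0971 rad/s; magnitude 1.0971 rad/s.

1.10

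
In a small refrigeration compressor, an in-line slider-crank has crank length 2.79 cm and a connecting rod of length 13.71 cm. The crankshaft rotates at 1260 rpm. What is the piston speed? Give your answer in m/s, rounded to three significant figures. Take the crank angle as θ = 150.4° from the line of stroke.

ω = 2π·1260/60 = 131.9 rad/s
For an in-line slider-crank, x = r cosθ + √(L² − r² sin²θ), so v = −rω sinθ·[1 + r cosθ/√(L² − r² sin²θ)].
With r = 0.0279 m, L = 0.1371 m, θ = 150.4°: √(L² − r² sin²θ) = 0.13641 m.
v = −0.0279·131.9·0.49394·[1 + 0.0279·-0.86949/0.13641] = -1.495 m/s.
|v| = 1.495 m/s.

1.49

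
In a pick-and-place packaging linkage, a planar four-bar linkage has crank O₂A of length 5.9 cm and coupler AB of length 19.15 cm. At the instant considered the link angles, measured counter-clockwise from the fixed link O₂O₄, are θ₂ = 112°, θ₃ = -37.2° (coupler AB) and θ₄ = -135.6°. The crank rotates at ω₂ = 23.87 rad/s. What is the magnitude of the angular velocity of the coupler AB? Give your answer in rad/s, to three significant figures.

ω₂ = 23.87 rad/s
Differentiating the loop-closure r₂e^{iθ₂}+r₃e^{iθ₃}=r₁+r₄e^{iθ₄} gives r₂ω₂e^{iθ₂}+r₃ω₃e^{iθ₃}=r₄ω₄e^{iθ₄}.
Eliminating the other unknown: ω₃ = r₂ω₂ sin(θ₄−θ₂) / [r₃ sin(θ₃−θ₄)].
Numerator sine = +0.92455; denominator sine = +0.98927.
Result = 0.059·23.87·(+0.92455) / (0.1915·(+0.98927)) = +6.873 rad/s; magnitude 6.873 rad/s.

6.87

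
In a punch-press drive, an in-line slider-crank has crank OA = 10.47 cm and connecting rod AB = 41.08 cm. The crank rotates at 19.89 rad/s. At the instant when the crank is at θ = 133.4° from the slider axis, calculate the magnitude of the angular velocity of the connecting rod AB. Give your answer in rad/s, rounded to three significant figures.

ω = 19.89 rad/s
The rod makes angle φ with the slider axis where L sinφ = r sinθ; differentiating, L cosφ·φ̇ = r ω cosθ.
L cosφ = √(L² − r² sin²θ) = 0.40369 m.
|ω_rod| = r ω |cosθ| / √(L² − r² sin²θ) = 0.1047·19.89·0.68709/0.40369 = 3.5444 rad/s.

3.54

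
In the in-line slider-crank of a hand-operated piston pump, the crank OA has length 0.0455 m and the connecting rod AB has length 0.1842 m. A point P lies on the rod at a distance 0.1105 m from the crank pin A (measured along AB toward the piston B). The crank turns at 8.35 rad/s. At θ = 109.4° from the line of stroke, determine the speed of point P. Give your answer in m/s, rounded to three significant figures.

0.344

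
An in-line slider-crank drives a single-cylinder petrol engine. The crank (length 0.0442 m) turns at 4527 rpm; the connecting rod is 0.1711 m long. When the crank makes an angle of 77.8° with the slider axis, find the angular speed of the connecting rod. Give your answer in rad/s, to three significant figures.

26.7

ω = 474.1 rad/s (converted from 4527 rpm).
The rod makes angle φ with the slider axis where L sinφ = r sinθ; differentiating, L cosφ·φ̇ = r ω cosθ.
L cosφ = √(L² − r² sin²θ) = 0.16556 m.
|ω_rod| = r ω |cosθ| / √(L² − r² sin²θ) = 0.0442·474.1·0.21132/0.16556 = 26.746 rad/s.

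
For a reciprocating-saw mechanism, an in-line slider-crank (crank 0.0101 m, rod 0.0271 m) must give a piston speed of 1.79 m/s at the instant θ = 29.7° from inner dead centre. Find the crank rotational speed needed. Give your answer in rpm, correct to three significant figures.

2570

For an in-line slider-crank, |v_piston| = rω|sinθ|·[1 + r cosθ/√(L² − r² sin²θ)].
With r = 0.0101 m, L = 0.0271 m, θ = 29.7°: the bracketed kinematic factor |dx/dθ| = 0.0066525 m.
ω = v/|dx/dθ| = 1.79/0.0066525 = 269.07 rad/s.
N = 60ω/(2π) = 2569.5 rpm.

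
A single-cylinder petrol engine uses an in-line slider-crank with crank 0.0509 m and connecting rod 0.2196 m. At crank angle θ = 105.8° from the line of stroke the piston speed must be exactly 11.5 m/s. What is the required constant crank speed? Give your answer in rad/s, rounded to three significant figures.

251

For an in-line slider-crank, |v_piston| = rω|sinθ|·[1 + r cosθ/√(L² − r² sin²θ)].
With r = 0.0509 m, L = 0.2196 m, θ = 105.8°: the bracketed kinematic factor |dx/dθ| = 0.045806 m.
ω = v/|dx/dθ| = 11.5/0.045806 = 251.06 rad/s.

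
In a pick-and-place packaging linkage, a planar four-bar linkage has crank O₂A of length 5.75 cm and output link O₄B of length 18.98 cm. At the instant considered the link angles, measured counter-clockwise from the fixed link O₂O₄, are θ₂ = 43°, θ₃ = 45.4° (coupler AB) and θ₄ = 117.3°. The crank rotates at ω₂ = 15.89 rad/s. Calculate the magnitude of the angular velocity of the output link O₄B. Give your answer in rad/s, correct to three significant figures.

0.212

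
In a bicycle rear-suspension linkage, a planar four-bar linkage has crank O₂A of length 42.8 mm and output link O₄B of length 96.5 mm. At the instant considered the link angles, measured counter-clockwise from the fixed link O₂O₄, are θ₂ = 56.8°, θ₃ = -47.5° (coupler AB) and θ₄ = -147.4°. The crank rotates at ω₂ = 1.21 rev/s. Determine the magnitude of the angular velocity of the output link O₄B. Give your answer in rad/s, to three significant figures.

ω₂ = 7.603 rad/s (from 1.21 rev/s).
Differentiating the loop-closure r₂e^{iθ₂}+r₃e^{iθ₃}=r₁+r₄e^{iθ₄} gives r₂ω₂e^{iθ₂}+r₃ω₃e^{iθ₃}=r₄ω₄e^{iθ₄}.
Eliminating the other unknown: ω₄ = r₂ω₂ sin(θ₂−θ₃) / [r₄ sin(θ₄−θ₃)].
Numerator sine = +0.96902; denominator sine = -0.98511.
Result = 0.0428·7.603·(+0.96902) / (0.0965·(-0.98511)) = -3.3169 rad/s; magnitude 3.3169 rad/s.

3.32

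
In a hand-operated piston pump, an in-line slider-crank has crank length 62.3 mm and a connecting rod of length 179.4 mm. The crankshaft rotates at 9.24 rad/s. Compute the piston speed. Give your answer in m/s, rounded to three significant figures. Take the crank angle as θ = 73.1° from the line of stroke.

0.610

ω = 9.24 rad/s
For an in-line slider-crank, x = r cosθ + √(L² − r² sin²θ), so v = −rω sinθ·[1 + r cosθ/√(L² − r² sin²θ)].
With r = 0.0623 m, L = 0.1794 m, θ = 73.1°: √(L² − r² sin²θ) = 0.16921 m.
v = −0.0623·9.24·0.95681·[1 + 0.0623·0.29070/0.16921] = -0.60974 m/s.
|v| = 0.60974 m/s.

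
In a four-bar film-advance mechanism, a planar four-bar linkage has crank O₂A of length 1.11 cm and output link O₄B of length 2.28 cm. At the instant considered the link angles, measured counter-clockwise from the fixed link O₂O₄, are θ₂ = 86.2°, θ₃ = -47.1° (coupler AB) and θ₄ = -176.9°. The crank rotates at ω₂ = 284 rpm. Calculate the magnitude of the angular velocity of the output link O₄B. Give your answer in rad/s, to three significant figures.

ω₂ = 29.74 rad/s (from 284 rpm).
Differentiating the loop-closure r₂e^{iθ₂}+r₃e^{iθ₃}=r₁+r₄e^{iθ₄} gives r₂ω₂e^{iθ₂}+r₃ω₃e^{iθ₃}=r₄ω₄e^{iθ₄}.
Eliminating the other unknown: ω₄ = r₂ω₂ sin(θ₂−θ₃) / [r₄ sin(θ₄−θ₃)].
Numerator sine = +0.72777; denominator sine = -0.76828.
Result = 0.0111·29.74·(+0.72777) / (0.0228·(-0.76828)) = -13.715 rad/s; magnitude 13.715 rad/s.

13.7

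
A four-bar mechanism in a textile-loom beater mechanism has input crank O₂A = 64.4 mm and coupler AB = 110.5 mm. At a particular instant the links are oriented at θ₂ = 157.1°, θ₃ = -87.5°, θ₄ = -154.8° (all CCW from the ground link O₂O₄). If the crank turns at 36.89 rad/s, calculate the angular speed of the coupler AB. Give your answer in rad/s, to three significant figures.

17.3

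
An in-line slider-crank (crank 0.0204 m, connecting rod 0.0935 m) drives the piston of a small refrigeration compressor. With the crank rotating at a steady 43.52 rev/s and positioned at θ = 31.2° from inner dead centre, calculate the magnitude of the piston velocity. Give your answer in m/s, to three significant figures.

ω = 2π·43.5 = 273.4 rad/s
For an in-line slider-crank, x = r cosθ + √(L² − r² sin²θ), so v = −rω sinθ·[1 + r cosθ/√(L² − r² sin²θ)].
With r = 0.0204 m, L = 0.0935 m, θ = 31.2°: √(L² − r² sin²θ) = 0.092901 m.
v = −0.0204·273.4·0.51803·[1 + 0.0204·0.85536/0.092901] = -3.4325 m/s.
|v| = 3.4325 m/s.

3.43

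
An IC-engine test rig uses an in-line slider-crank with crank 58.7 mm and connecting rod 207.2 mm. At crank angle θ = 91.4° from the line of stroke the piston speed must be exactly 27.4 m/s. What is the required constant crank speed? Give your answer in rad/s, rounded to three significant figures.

For an in-line slider-crank, |v_piston| = rω|sinθ|·[1 + r cosθ/√(L² − r² sin²θ)].
With r = 0.0587 m, L = 0.2072 m, θ = 91.4°: the bracketed kinematic factor |dx/dθ| = 0.058259 m.
ω = v/|dx/dθ| = 27.4/0.058259 = 470.31 rad/s.

470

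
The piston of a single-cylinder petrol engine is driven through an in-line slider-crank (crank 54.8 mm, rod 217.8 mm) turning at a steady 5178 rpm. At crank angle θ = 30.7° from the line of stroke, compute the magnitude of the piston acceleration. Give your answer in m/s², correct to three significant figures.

15900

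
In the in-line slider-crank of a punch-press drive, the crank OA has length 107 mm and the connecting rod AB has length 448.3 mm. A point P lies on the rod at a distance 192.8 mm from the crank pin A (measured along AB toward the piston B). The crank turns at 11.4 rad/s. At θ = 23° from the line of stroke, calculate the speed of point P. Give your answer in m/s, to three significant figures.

ω = 11.4 rad/s.  Crank-pin speed |V_A| = rω = 1.2198 m/s, perpendicular to OA.
Rod angle: sinφ = −(r/L) sinθ ⇒ φ = -5.351°; ω_rod = −rω cosθ/√(L²−r²sin²θ) = -2.5156 rad/s.
V_P = V_A + ω_rod × AP, with AP = 0.1928 m along the rod.
Components: V_Px = −rω sinθ − a·ω_rod·sinφ = -0.52185 m/s;  V_Py = rω cosθ + a·ω_rod·cosφ = +0.63994 m/s.
|V_P| = √(V_Px² + V_Py²) = 0.82574 m/s.

0.826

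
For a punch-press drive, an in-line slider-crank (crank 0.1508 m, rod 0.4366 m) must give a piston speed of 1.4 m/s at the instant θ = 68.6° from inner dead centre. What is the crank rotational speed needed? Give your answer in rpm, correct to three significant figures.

84.0

For an in-line slider-crank, |v_piston| = rω|sinθ|·[1 + r cosθ/√(L² − r² sin²θ)].
With r = 0.1508 m, L = 0.4366 m, θ = 68.6°: the bracketed kinematic factor |dx/dθ| = 0.15909 m.
ω = v/|dx/dθ| = 1.4/0.15909 = 8.8 rad/s.
N = 60ω/(2π) = 84.034 rpm.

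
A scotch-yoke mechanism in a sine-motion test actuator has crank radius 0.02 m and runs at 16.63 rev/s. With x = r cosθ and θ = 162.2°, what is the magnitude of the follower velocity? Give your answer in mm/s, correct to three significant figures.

639

ω = 104.5 rad/s (from 16.63 rev/s).
x = r cosθ ⇒ ẋ = −rω sinθ.
|v| = rω|sinθ| = 0.02·104.5·|sin 162.2°| = 0.63884 m/s = 638.84 mm/s.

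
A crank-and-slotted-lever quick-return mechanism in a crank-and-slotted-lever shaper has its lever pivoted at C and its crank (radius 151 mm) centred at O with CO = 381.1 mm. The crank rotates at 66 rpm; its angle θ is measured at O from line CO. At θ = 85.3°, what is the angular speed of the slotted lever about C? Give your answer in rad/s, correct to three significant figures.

1.07

ω = 6.912 rad/s (from 66 rpm).
Crank pin A relative to C: A = (d + r cosθ, r sinθ); lever angle φ = atan2(r sinθ, d + r cosθ).
Differentiating tanφ: φ̇ = rω(d cosθ + r)/(d² + r² + 2dr cosθ).
d² + r² + 2dr cosθ = |CA|² = 0.177469 m²;  d cosθ + r = +0.18223 m.
|ω_lever| = |0.151·6.912·+0.18223| / 0.177469 = 1.0716 rad/s.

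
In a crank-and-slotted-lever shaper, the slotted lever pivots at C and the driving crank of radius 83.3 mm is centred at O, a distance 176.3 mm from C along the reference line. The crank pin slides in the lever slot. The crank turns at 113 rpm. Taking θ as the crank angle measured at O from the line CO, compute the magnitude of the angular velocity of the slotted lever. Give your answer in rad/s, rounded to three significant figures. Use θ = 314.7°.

ω = 11.83 rad/s (from 113 rpm).
Crank pin A relative to C: A = (d + r cosθ, r sinθ); lever angle φ = atan2(r sinθ, d + r cosθ).
Differentiating tanφ: φ̇ = rω(d cosθ + r)/(d² + r² + 2dr cosθ).
d² + r² + 2dr cosθ = |CA|² = 0.0586804 m²;  d cosθ + r = +0.20731 m.
|ω_lever| = |0.0833·11.83·+0.20731| / 0.0586804 = 3.4824 rad/s.

3.48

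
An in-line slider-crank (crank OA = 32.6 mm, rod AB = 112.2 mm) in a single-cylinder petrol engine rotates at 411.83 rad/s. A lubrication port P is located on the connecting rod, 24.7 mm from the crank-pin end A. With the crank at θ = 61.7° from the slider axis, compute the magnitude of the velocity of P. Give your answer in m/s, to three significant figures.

ω = 411.8 rad/s.  Crank-pin speed |V_A| = rω = 13.426 m/s, perpendicular to OA.
Rod angle: sinφ = −(r/L) sinθ ⇒ φ = -14.822°; ω_rod = −rω cosθ/√(L²−r²sin²θ) = -58.681 rad/s.
V_P = V_A + ω_rod × AP, with AP = 0.0247 m along the rod.
Components: V_Px = −rω sinθ − a·ω_rod·sinφ = -12.192 m/s;  V_Py = rω cosθ + a·ω_rod·cosφ = +4.9638 m/s.
|V_P| = √(V_Px² + V_Py²) = 13.164 m/s.

13.2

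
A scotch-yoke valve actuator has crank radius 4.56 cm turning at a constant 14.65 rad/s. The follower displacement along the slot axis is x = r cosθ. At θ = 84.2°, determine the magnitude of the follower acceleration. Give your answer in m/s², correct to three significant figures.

0.989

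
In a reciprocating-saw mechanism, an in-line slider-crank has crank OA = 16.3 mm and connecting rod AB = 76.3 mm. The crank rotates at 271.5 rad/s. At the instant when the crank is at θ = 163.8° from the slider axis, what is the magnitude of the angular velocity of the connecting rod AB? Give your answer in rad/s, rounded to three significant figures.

ω = 271.5 rad/s
The rod makes angle φ with the slider axis where L sinφ = r sinθ; differentiating, L cosφ·φ̇ = r ω cosθ.
L cosφ = √(L² − r² sin²θ) = 0.076164 m.
|ω_rod| = r ω |cosθ| / √(L² − r² sin²θ) = 0.0163·271.5·0.96029/0.076164 = 55.797 rad/s.

55.8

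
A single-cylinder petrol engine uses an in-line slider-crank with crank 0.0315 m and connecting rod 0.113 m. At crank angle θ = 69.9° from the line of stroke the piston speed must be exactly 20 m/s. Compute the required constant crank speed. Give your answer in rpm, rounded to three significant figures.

5870

For an in-line slider-crank, |v_piston| = rω|sinθ|·[1 + r cosθ/√(L² − r² sin²θ)].
With r = 0.0315 m, L = 0.113 m, θ = 69.9°: the bracketed kinematic factor |dx/dθ| = 0.032518 m.
ω = v/|dx/dθ| = 20/0.032518 = 615.05 rad/s.
N = 60ω/(2π) = 5873.3 rpm.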